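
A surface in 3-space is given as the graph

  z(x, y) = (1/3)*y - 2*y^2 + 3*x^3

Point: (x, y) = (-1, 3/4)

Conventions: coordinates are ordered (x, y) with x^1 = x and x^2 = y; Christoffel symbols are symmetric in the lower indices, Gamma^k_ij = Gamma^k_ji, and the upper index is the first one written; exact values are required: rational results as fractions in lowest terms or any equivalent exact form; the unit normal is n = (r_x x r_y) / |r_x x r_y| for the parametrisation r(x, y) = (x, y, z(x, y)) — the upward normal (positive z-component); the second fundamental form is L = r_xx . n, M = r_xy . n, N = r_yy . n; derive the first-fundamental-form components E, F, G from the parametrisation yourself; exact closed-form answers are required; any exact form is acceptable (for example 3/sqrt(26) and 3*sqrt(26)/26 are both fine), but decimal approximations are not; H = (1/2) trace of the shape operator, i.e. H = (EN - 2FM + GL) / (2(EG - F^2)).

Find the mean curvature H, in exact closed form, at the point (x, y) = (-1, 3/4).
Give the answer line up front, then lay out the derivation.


Answer: H = -6399*sqrt(802)/643204

z_x = 9, z_y = -8/3, z_xx = -18, z_xy = 0, z_yy = -4
E = 82, F = -24, G = 73/9; answer radicand W^2 = 802/9
unnormalised second-form numerators: l = -18, m = 0, n = -4; L = l/sqrt(802/9), and similarly M = m/sqrt(W^2), N = n/sqrt(W^2)
H = (E*n - 2*F*m + G*l) / (2*(EG - F^2)*sqrt(W^2)); E*n - 2*F*m + G*l = -474, EG - F^2 = 802/9, so H = (-2133/802)/sqrt(802/9)


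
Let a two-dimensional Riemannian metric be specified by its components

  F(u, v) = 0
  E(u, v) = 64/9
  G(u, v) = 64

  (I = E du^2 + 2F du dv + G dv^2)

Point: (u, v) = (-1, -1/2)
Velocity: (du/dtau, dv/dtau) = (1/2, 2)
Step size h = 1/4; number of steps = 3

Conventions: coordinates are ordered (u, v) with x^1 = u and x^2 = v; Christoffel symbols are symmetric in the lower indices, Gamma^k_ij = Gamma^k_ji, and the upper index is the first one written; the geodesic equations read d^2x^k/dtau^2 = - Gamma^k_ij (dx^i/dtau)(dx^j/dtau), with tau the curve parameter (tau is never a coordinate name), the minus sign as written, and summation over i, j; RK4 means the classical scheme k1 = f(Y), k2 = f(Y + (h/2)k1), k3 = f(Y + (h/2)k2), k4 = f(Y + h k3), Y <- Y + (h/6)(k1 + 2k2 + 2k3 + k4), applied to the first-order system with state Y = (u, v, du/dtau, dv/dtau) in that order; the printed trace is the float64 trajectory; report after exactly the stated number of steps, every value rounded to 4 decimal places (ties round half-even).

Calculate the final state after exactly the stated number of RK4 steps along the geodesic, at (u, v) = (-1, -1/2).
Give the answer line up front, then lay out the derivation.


Answer: u = -0.6250, v = 1.0000, du/dtau = 0.5000, dv/dtau = 2.0000

f(Y) = (du/dtau, dv/dtau, -Gamma^u_ij Y'^i Y'^j, -Gamma^v_ij Y'^i Y'^j) with the Gammas evaluated at the stage position; h = 0.250000; intermediate values shown to 6 dp
step 0: u = -1.0000, v = -0.5000, du/dtau = 0.5000, dv/dtau = 2.0000
step 1:
  k1: at (u, v) = (-1.000000, -0.500000), (du/dtau, dv/dtau) = (0.500000, 2.000000); Gamma_uuu = 0.000000, Gamma_uuv = 0.000000, Gamma_uvv = 0.000000, Gamma_vuu = 0.000000, Gamma_vuv = 0.000000, Gamma_vvv = 0.000000; k1 = (0.500000, 2.000000, 0.000000, 0.000000)
  k2: at (u, v) = (-0.937500, -0.250000), (du/dtau, dv/dtau) = (0.500000, 2.000000); Gamma_uuu = 0.000000, Gamma_uuv = 0.000000, Gamma_uvv = 0.000000, Gamma_vuu = 0.000000, Gamma_vuv = 0.000000, Gamma_vvv = 0.000000; k2 = (0.500000, 2.000000, 0.000000, 0.000000)
  k3: at (u, v) = (-0.937500, -0.250000), (du/dtau, dv/dtau) = (0.500000, 2.000000); Gamma_uuu = 0.000000, Gamma_uuv = 0.000000, Gamma_uvv = 0.000000, Gamma_vuu = 0.000000, Gamma_vuv = 0.000000, Gamma_vvv = 0.000000; k3 = (0.500000, 2.000000, 0.000000, 0.000000)
  k4: at (u, v) = (-0.875000, 0.000000), (du/dtau, dv/dtau) = (0.500000, 2.000000); Gamma_uuu = 0.000000, Gamma_uuv = 0.000000, Gamma_uvv = 0.000000, Gamma_vuu = 0.000000, Gamma_vuv = 0.000000, Gamma_vvv = 0.000000; k4 = (0.500000, 2.000000, 0.000000, 0.000000)
  Y <- Y + (h/6)(k1 + 2k2 + 2k3 + k4): u = -0.8750, v = 0.0000, du/dtau = 0.5000, dv/dtau = 2.0000
step 2:
  k1: at (u, v) = (-0.875000, 0.000000), (du/dtau, dv/dtau) = (0.500000, 2.000000); Gamma_uuu = 0.000000, Gamma_uuv = 0.000000, Gamma_uvv = 0.000000, Gamma_vuu = 0.000000, Gamma_vuv = 0.000000, Gamma_vvv = 0.000000; k1 = (0.500000, 2.000000, 0.000000, 0.000000)
  k2: at (u, v) = (-0.812500, 0.250000), (du/dtau, dv/dtau) = (0.500000, 2.000000); Gamma_uuu = 0.000000, Gamma_uuv = 0.000000, Gamma_uvv = 0.000000, Gamma_vuu = 0.000000, Gamma_vuv = 0.000000, Gamma_vvv = 0.000000; k2 = (0.500000, 2.000000, 0.000000, 0.000000)
  k3: at (u, v) = (-0.812500, 0.250000), (du/dtau, dv/dtau) = (0.500000, 2.000000); Gamma_uuu = 0.000000, Gamma_uuv = 0.000000, Gamma_uvv = 0.000000, Gamma_vuu = 0.000000, Gamma_vuv = 0.000000, Gamma_vvv = 0.000000; k3 = (0.500000, 2.000000, 0.000000, 0.000000)
  k4: at (u, v) = (-0.750000, 0.500000), (du/dtau, dv/dtau) = (0.500000, 2.000000); Gamma_uuu = 0.000000, Gamma_uuv = 0.000000, Gamma_uvv = 0.000000, Gamma_vuu = 0.000000, Gamma_vuv = 0.000000, Gamma_vvv = 0.000000; k4 = (0.500000, 2.000000, 0.000000, 0.000000)
  Y <- Y + (h/6)(k1 + 2k2 + 2k3 + k4): u = -0.7500, v = 0.5000, du/dtau = 0.5000, dv/dtau = 2.0000
step 3:
  k1: at (u, v) = (-0.750000, 0.500000), (du/dtau, dv/dtau) = (0.500000, 2.000000); Gamma_uuu = 0.000000, Gamma_uuv = 0.000000, Gamma_uvv = 0.000000, Gamma_vuu = 0.000000, Gamma_vuv = 0.000000, Gamma_vvv = 0.000000; k1 = (0.500000, 2.000000, 0.000000, 0.000000)
  k2: at (u, v) = (-0.687500, 0.750000), (du/dtau, dv/dtau) = (0.500000, 2.000000); Gamma_uuu = 0.000000, Gamma_uuv = 0.000000, Gamma_uvv = 0.000000, Gamma_vuu = 0.000000, Gamma_vuv = 0.000000, Gamma_vvv = 0.000000; k2 = (0.500000, 2.000000, 0.000000, 0.000000)
  k3: at (u, v) = (-0.687500, 0.750000), (du/dtau, dv/dtau) = (0.500000, 2.000000); Gamma_uuu = 0.000000, Gamma_uuv = 0.000000, Gamma_uvv = 0.000000, Gamma_vuu = 0.000000, Gamma_vuv = 0.000000, Gamma_vvv = 0.000000; k3 = (0.500000, 2.000000, 0.000000, 0.000000)
  k4: at (u, v) = (-0.625000, 1.000000), (du/dtau, dv/dtau) = (0.500000, 2.000000); Gamma_uuu = 0.000000, Gamma_uuv = 0.000000, Gamma_uvv = 0.000000, Gamma_vuu = 0.000000, Gamma_vuv = 0.000000, Gamma_vvv = 0.000000; k4 = (0.500000, 2.000000, 0.000000, 0.000000)
  Y <- Y + (h/6)(k1 + 2k2 + 2k3 + k4): u = -0.6250, v = 1.0000, du/dtau = 0.5000, dv/dtau = 2.0000


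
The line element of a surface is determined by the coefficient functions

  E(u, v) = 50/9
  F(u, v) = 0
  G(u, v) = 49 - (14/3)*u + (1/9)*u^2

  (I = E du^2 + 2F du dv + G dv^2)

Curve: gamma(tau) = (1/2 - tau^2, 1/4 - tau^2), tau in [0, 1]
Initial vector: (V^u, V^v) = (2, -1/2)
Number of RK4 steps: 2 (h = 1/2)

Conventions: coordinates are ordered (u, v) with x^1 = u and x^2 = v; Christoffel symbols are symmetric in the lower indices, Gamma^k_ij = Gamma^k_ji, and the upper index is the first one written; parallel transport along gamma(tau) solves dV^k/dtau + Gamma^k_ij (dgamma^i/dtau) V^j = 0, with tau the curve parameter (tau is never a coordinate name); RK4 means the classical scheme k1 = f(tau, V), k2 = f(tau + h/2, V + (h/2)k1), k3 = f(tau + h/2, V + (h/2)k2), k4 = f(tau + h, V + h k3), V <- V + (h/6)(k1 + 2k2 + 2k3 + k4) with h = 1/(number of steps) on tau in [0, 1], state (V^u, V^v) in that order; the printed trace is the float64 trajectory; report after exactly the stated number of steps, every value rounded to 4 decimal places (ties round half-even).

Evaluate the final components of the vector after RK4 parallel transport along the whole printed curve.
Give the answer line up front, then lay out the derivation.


Answer: V^u = 1.7757, V^v = -0.5647

gamma'(tau) = (-2*tau, -2*tau); f(tau, V)^k = -Gamma^k_ij(gamma(tau)) gamma'^i(tau) V^j; h = 1/2; intermediate values shown to 6 dp
curve data and Christoffel symbols at the stage parameters:
  tau = 0.000000: gamma = (0.500000, 0.250000), gamma' = (0.000000, 0.000000); Gamma_uuu = 0.000000, Gamma_uuv = 0.000000, Gamma_uvv = 0.410000, Gamma_vuu = 0.000000, Gamma_vuv = -0.048780, Gamma_vvv = 0.000000
  tau = 0.250000: gamma = (0.437500, 0.187500), gamma' = (-0.500000, -0.500000); Gamma_uuu = 0.000000, Gamma_uuv = 0.000000, Gamma_uvv = 0.411250, Gamma_vuu = 0.000000, Gamma_vuv = -0.048632, Gamma_vvv = 0.000000
  tau = 0.500000: gamma = (0.250000, 0.000000), gamma' = (-1.000000, -1.000000); Gamma_uuu = 0.000000, Gamma_uuv = 0.000000, Gamma_uvv = 0.415000, Gamma_vuu = 0.000000, Gamma_vuv = -0.048193, Gamma_vvv = 0.000000
  tau = 0.750000: gamma = (-0.062500, -0.312500), gamma' = (-1.500000, -1.500000); Gamma_uuu = 0.000000, Gamma_uuv = 0.000000, Gamma_uvv = 0.421250, Gamma_vuu = 0.000000, Gamma_vuv = -0.047478, Gamma_vvv = 0.000000
  tau = 1.000000: gamma = (-0.500000, -0.750000), gamma' = (-2.000000, -2.000000); Gamma_uuu = 0.000000, Gamma_uuv = 0.000000, Gamma_uvv = 0.430000, Gamma_vuu = 0.000000, Gamma_vuv = -0.046512, Gamma_vvv = 0.000000
step 0: V^u = 2.0000, V^v = -0.5000
step 1: k1 = (0.000000, 0.000000), k2 = (-0.102813, -0.036474), k3 = (-0.104688, -0.035627), k4 = (-0.214893, -0.068908); V <- V + (h/6)(k1 + 2k2 + 2k3 + k4): V^u = 1.9475, V^v = -0.5178
step 2: k1 = (-0.214870, -0.068904), k2 = (-0.338044, -0.096770), k3 = (-0.342446, -0.094080), k4 = (-0.485728, -0.112696); V <- V + (h/6)(k1 + 2k2 + 2k3 + k4): V^u = 1.7757, V^v = -0.5647


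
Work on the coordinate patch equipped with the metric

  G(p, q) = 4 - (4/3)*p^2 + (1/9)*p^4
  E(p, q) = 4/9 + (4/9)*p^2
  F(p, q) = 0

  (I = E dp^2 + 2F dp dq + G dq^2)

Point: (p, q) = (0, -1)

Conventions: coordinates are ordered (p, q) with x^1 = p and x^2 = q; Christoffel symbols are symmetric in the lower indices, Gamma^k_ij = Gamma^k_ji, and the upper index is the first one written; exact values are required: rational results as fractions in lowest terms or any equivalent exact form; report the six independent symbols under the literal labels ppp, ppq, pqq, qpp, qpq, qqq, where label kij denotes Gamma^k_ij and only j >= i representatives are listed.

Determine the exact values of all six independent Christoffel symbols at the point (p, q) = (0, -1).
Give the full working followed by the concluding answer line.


E = 4/9, F = 0, G = 4 at the point
E_p = 0, E_q = 0, F_p = 0, F_q = 0, G_p = 0, G_q = 0
EG - F^2 = 16/9;  g^inv = (9/16) * [[4, 0], [0, 4/9]]
first-kind symbols [ij,l] = (1/2)(d_i g_jl + d_j g_il - d_l g_ij): [pp,p] = E_p/2 = 0, [pp,q] = F_p - E_q/2 = 0, [pq,p] = E_q/2 = 0, [pq,q] = G_p/2 = 0, [qq,p] = F_q - G_p/2 = 0, [qq,q] = G_q/2 = 0
Gamma^p_ij = (G*[ij,p] - F*[ij,q])/(EG - F^2), Gamma^q_ij = (E*[ij,q] - F*[ij,p])/(EG - F^2)

Answer: Gamma_ppp = 0, Gamma_ppq = 0, Gamma_pqq = 0, Gamma_qpp = 0, Gamma_qpq = 0, Gamma_qqq = 0


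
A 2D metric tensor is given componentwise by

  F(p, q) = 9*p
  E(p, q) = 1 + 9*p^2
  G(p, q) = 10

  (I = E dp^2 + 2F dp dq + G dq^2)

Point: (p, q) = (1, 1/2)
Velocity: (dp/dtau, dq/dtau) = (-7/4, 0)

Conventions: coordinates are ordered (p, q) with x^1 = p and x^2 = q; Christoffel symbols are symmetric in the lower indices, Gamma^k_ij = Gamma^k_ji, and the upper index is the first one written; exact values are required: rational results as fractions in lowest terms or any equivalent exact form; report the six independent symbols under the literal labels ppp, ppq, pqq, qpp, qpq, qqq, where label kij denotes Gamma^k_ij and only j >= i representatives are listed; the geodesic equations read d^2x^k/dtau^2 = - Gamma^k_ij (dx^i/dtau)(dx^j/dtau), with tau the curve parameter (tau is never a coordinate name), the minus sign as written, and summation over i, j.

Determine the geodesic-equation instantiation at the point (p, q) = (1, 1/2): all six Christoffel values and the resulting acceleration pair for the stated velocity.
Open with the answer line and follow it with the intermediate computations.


Answer: Gamma_ppp = 9/19, Gamma_ppq = 0, Gamma_pqq = 0, Gamma_qpp = 9/19, Gamma_qpq = 0, Gamma_qqq = 0; accelerations (d^2p/dtau^2, d^2q/dtau^2) = (-441/304, -441/304)

E = 10, F = 9, G = 10 at the point
E_p = 18, E_q = 0, F_p = 9, F_q = 0, G_p = 0, G_q = 0
EG - F^2 = 19;  g^inv = (1/19) * [[10, -9], [-9, 10]]
first-kind symbols [ij,l] = (1/2)(d_i g_jl + d_j g_il - d_l g_ij): [pp,p] = E_p/2 = 9, [pp,q] = F_p - E_q/2 = 9, [pq,p] = E_q/2 = 0, [pq,q] = G_p/2 = 0, [qq,p] = F_q - G_p/2 = 0, [qq,q] = G_q/2 = 0
Gamma^p_ij = (G*[ij,p] - F*[ij,q])/(EG - F^2), Gamma^q_ij = (E*[ij,q] - F*[ij,p])/(EG - F^2)
Gamma_ppp = 9/19, Gamma_ppq = 0, Gamma_pqq = 0, Gamma_qpp = 9/19, Gamma_qpq = 0, Gamma_qqq = 0
d^2p/dtau^2 = -(Gamma_ppp*(-7/4)^2 + 2*Gamma_ppq*(-7/4)*(0) + Gamma_pqq*(0)^2) = -441/304
d^2q/dtau^2 = -(Gamma_qpp*(-7/4)^2 + 2*Gamma_qpq*(-7/4)*(0) + Gamma_qqq*(0)^2) = -441/304


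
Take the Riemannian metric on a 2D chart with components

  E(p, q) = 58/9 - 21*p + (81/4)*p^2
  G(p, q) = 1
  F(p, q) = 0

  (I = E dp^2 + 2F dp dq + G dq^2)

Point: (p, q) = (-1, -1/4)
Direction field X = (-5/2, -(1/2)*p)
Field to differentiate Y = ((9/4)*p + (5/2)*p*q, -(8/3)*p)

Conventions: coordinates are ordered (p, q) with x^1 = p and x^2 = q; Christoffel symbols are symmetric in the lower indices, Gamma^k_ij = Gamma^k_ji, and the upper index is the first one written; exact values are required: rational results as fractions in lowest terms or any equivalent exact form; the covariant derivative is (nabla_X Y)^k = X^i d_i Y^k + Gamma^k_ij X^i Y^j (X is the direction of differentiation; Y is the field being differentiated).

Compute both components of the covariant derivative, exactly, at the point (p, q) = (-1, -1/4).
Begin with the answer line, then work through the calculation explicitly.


Answer: (nabla_X Y)^p = -54475/6868, (nabla_X Y)^q = 20/3

E = 1717/36, F = 0, G = 1 at the point
E_p = -123/2, E_q = 0, F_p = 0, F_q = 0, G_p = 0, G_q = 0
EG - F^2 = 1717/36;  g^inv = (36/1717) * [[1, 0], [0, 1717/36]]
first-kind symbols [ij,l] = (1/2)(d_i g_jl + d_j g_il - d_l g_ij): [pp,p] = E_p/2 = -123/4, [pp,q] = F_p - E_q/2 = 0, [pq,p] = E_q/2 = 0, [pq,q] = G_p/2 = 0, [qq,p] = F_q - G_p/2 = 0, [qq,q] = G_q/2 = 0
Gamma^p_ij = (G*[ij,p] - F*[ij,q])/(EG - F^2), Gamma^q_ij = (E*[ij,q] - F*[ij,p])/(EG - F^2)
Gamma_ppp = -1107/1717, Gamma_ppq = 0, Gamma_pqq = 0, Gamma_qpp = 0, Gamma_qpq = 0, Gamma_qqq = 0
X = (-5/2, 1/2), Y = (-13/8, 8/3) at the point


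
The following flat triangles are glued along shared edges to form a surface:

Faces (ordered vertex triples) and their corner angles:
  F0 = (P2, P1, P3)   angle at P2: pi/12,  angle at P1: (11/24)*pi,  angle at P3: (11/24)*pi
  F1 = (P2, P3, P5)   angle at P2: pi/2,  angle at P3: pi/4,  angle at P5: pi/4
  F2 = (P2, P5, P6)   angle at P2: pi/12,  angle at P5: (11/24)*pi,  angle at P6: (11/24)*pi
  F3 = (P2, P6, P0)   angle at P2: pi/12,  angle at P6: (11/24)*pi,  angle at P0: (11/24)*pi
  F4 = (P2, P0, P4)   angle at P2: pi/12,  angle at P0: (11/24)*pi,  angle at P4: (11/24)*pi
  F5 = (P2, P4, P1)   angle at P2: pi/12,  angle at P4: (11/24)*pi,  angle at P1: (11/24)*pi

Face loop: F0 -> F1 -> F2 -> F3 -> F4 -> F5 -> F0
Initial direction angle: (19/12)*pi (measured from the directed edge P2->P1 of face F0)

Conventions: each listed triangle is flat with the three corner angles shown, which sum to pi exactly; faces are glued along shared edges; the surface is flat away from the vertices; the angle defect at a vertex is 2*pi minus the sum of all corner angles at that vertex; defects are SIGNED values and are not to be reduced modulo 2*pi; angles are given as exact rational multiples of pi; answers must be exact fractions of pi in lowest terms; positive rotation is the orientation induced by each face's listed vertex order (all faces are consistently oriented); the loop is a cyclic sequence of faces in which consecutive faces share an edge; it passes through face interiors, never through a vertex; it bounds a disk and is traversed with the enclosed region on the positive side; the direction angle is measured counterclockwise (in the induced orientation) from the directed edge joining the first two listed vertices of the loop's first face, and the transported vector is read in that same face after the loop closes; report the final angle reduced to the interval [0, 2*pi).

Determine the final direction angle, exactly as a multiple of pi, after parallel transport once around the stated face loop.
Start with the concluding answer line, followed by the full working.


Answer: final direction angle = (2/3)*pi

enclosed vertex P2: corner angles sum to (11/12)*pi, defect = 2*pi - (11/12)*pi = (13/12)*pi
by Gauss-Bonnet the loop rotates the vector by the enclosed defect sum (positive orientation, mod 2*pi)
final angle = (19/12)*pi + (13/12)*pi = (2/3)*pi (mod 2*pi)


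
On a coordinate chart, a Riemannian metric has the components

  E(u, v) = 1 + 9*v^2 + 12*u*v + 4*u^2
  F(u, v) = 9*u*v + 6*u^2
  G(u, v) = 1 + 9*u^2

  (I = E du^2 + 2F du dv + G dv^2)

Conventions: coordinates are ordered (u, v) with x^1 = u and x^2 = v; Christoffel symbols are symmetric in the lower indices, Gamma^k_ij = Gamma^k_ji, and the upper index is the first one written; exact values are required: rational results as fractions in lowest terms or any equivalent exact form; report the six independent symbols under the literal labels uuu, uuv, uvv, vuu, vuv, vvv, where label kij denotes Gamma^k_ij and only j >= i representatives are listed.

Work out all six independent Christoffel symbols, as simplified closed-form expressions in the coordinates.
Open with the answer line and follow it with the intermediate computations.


Answer: Gamma_uuu = (4*u + 6*v)/(13*u^2 + 12*u*v + 9*v^2 + 1), Gamma_uuv = (6*u + 9*v)/(13*u^2 + 12*u*v + 9*v^2 + 1), Gamma_uvv = 0, Gamma_vuu = 6*u/(13*u^2 + 12*u*v + 9*v^2 + 1), Gamma_vuv = 9*u/(13*u^2 + 12*u*v + 9*v^2 + 1), Gamma_vvv = 0

E = 1 + 9*v^2 + 12*u*v + 4*u^2; F = 9*u*v + 6*u^2; G = 1 + 9*u^2
Gamma^k_ij = (1/2) g^{kl} (d_i g_jl + d_j g_il - d_l g_ij), with g^inv = (1/(EG-F^2)) [[G, -F], [-F, E]]
first partials: E_u = 12*v + 8*u, E_v = 18*v + 12*u, F_u = 9*v + 12*u, F_v = 9*u, G_u = 18*u, G_v = 0
D = EG - F^2 = 1 + 9*v^2 + 12*u*v + 13*u^2
expanded: Gamma^u_uu = (G E_u - 2F F_u + F E_v)/(2D), Gamma^u_uv = (G E_v - F G_u)/(2D), Gamma^u_vv = (2G F_v - G G_u - F G_v)/(2D), Gamma^v_uu = (2E F_u - E E_v - F E_u)/(2D), Gamma^v_uv = (E G_u - F E_v)/(2D), Gamma^v_vv = (E G_v - 2F F_v + F G_u)/(2D); substitute and cancel common factors


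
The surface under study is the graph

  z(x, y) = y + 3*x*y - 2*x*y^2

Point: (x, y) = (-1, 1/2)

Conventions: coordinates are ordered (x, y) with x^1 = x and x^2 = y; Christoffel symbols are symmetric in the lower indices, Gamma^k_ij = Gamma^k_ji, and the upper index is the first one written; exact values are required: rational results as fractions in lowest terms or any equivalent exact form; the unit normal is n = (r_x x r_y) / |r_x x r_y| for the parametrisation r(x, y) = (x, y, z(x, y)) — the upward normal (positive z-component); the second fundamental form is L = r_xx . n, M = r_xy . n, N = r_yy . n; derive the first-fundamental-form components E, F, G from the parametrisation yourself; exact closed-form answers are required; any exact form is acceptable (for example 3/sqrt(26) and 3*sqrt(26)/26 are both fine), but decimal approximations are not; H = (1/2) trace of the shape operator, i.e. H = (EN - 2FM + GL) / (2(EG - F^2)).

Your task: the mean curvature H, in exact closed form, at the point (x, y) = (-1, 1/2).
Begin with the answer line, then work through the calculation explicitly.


Answer: H = sqrt(2)

z_x = 1, z_y = 0, z_xx = 0, z_xy = 1, z_yy = 4
E = 2, F = 0, G = 1; answer radicand W^2 = 2
unnormalised second-form numerators: l = 0, m = 1, n = 4; L = l/sqrt(2), and similarly M = m/sqrt(W^2), N = n/sqrt(W^2)
H = (E*n - 2*F*m + G*l) / (2*(EG - F^2)*sqrt(W^2)); E*n - 2*F*m + G*l = 8, EG - F^2 = 2, so H = (2)/sqrt(2)


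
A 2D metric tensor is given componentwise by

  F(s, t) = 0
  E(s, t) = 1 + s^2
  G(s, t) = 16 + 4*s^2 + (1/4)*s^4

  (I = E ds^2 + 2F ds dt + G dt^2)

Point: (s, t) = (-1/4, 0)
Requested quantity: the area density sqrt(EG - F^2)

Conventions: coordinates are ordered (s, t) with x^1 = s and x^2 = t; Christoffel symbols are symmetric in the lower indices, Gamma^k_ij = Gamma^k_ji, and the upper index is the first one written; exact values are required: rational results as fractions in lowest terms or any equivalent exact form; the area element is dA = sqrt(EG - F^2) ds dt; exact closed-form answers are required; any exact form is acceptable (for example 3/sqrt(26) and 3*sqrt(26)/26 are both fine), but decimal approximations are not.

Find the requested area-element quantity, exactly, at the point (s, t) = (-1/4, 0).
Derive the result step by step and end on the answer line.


E = 17/16, F = 0, G = 16641/1024; EG - F^2 = 282897/16384

Answer: sqrt(EG - F^2) = 129*sqrt(17)/128


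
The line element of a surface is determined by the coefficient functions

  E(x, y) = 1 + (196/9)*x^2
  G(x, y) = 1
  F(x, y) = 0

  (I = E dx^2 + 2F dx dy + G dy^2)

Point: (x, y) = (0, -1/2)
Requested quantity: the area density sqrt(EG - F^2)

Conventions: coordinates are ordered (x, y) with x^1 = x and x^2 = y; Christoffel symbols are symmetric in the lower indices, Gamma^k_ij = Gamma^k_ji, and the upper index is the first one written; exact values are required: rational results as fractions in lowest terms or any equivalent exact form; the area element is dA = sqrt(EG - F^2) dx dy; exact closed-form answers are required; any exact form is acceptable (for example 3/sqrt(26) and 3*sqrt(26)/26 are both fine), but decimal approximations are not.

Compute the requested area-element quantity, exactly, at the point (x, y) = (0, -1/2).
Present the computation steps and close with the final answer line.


E = 1, F = 0, G = 1; EG - F^2 = 1

Answer: sqrt(EG - F^2) = 1


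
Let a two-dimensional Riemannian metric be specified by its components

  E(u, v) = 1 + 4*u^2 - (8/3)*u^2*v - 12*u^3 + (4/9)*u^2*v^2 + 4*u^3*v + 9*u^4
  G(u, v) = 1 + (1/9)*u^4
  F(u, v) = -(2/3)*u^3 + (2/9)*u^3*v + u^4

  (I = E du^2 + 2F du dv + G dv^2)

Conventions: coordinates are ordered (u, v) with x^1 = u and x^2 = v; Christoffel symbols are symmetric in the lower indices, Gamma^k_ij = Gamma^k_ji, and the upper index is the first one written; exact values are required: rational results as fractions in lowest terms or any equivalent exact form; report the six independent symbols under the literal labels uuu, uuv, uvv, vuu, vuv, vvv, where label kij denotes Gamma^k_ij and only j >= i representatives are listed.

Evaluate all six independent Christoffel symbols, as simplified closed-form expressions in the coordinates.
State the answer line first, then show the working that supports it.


Answer: Gamma_uuu = (162*u^3 + 54*u^2*v - 162*u^2 + 4*u*v^2 - 24*u*v + 36*u)/(82*u^4 + 36*u^3*v - 108*u^3 + 4*u^2*v^2 - 24*u^2*v + 36*u^2 + 9), Gamma_uuv = (18*u^3 + 4*u^2*v - 12*u^2)/(82*u^4 + 36*u^3*v - 108*u^3 + 4*u^2*v^2 - 24*u^2*v + 36*u^2 + 9), Gamma_uvv = 0, Gamma_vuu = (18*u^3 + 2*u^2*v - 6*u^2)/(82*u^4 + 36*u^3*v - 108*u^3 + 4*u^2*v^2 - 24*u^2*v + 36*u^2 + 9), Gamma_vuv = 2*u^3/(82*u^4 + 36*u^3*v - 108*u^3 + 4*u^2*v^2 - 24*u^2*v + 36*u^2 + 9), Gamma_vvv = 0

E = 1 + 4*u^2 - (8/3)*u^2*v - 12*u^3 + (4/9)*u^2*v^2 + 4*u^3*v + 9*u^4; F = -(2/3)*u^3 + (2/9)*u^3*v + u^4; G = 1 + (1/9)*u^4
Gamma^k_ij = (1/2) g^{kl} (d_i g_jl + d_j g_il - d_l g_ij), with g^inv = (1/(EG-F^2)) [[G, -F], [-F, E]]
first partials: E_u = 8*u - (16/3)*u*v - 36*u^2 + (8/9)*u*v^2 + 12*u^2*v + 36*u^3, E_v = -(8/3)*u^2 + (8/9)*u^2*v + 4*u^3, F_u = -2*u^2 + (2/3)*u^2*v + 4*u^3, F_v = (2/9)*u^3, G_u = (4/9)*u^3, G_v = 0
D = EG - F^2 = 1 + 4*u^2 - (8/3)*u^2*v - 12*u^3 + (4/9)*u^2*v^2 + 4*u^3*v + (82/9)*u^4
expanded: Gamma^u_uu = (G E_u - 2F F_u + F E_v)/(2D), Gamma^u_uv = (G E_v - F G_u)/(2D), Gamma^u_vv = (2G F_v - G G_u - F G_v)/(2D), Gamma^v_uu = (2E F_u - E E_v - F E_u)/(2D), Gamma^v_uv = (E G_u - F E_v)/(2D), Gamma^v_vv = (E G_v - 2F F_v + F G_u)/(2D); substitute and cancel common factors


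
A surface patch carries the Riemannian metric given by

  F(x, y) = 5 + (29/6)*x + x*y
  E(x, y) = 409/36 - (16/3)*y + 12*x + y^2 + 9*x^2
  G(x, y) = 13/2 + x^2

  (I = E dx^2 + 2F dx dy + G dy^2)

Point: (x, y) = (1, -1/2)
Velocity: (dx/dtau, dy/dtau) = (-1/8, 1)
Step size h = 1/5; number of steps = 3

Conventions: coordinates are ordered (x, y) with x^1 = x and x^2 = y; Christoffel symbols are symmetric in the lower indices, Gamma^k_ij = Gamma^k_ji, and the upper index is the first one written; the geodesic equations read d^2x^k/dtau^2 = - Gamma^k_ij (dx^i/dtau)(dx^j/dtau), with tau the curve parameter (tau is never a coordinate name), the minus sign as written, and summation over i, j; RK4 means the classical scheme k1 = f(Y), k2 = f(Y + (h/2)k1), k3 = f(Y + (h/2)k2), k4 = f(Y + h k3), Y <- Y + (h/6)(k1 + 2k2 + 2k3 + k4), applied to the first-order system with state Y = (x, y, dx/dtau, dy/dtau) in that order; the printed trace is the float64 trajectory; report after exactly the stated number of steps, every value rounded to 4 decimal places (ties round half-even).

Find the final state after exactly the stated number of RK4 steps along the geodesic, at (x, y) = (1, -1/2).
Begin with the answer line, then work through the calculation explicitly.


Answer: x = 0.9143, y = 0.1167, dx/dtau = -0.1640, dy/dtau = 1.0601

f(Y) = (dx/dtau, dy/dtau, -Gamma^x_ij Y'^i Y'^j, -Gamma^y_ij Y'^i Y'^j) with the Gammas evaluated at the stage position; h = 0.200000; intermediate values shown to 6 dp
step 0: x = 1.0000, y = -0.5000, dx/dtau = -0.1250, dy/dtau = 1.0000
step 1:
  k1: at (x, y) = (1.000000, -0.500000), (dx/dtau, dy/dtau) = (-0.125000, 1.000000); Gamma_xxx = 0.239474, Gamma_xxy = -0.186414, Gamma_xyy = 0.000000, Gamma_yxx = 0.701988, Gamma_yxy = 0.365315, Gamma_yyy = 0.000000; k1 = (-0.125000, 1.000000, -0.050345, 0.080360)
  k2: at (x, y) = (0.987500, -0.400000), (dx/dtau, dy/dtau) = (-0.130035, 1.008036); Gamma_xxx = 0.243314, Gamma_xxy = -0.191222, Gamma_xyy = 0.000000, Gamma_yxx = 0.698075, Gamma_yxy = 0.372001, Gamma_yyy = 0.000000; k2 = (-0.130035, 1.008036, -0.054245, 0.085720)
  k3: at (x, y) = (0.986997, -0.399196), (dx/dtau, dy/dtau) = (-0.130424, 1.008572); Gamma_xxx = 0.243314, Gamma_xxy = -0.191309, Gamma_xyy = 0.000000, Gamma_yxx = 0.698215, Gamma_yxy = 0.372056, Gamma_yyy = 0.000000; k3 = (-0.130424, 1.008572, -0.054469, 0.086005)
  k4: at (x, y) = (0.973915, -0.298286), (dx/dtau, dy/dtau) = (-0.135894, 1.017201); Gamma_xxx = 0.247356, Gamma_xxy = -0.196458, Gamma_xyy = 0.000000, Gamma_yxx = 0.694193, Gamma_yxy = 0.379124, Gamma_yyy = 0.000000; k4 = (-0.135894, 1.017201, -0.058881, 0.091994)
  Y <- Y + (h/6)(k1 + 2k2 + 2k3 + k4): x = 0.9739, y = -0.2983, dx/dtau = -0.1359, dy/dtau = 1.0172
step 2:
  k1: at (x, y) = (0.973940, -0.298319), (dx/dtau, dy/dtau) = (-0.135889, 1.017193); Gamma_xxx = 0.247357, Gamma_xxy = -0.196453, Gamma_xyy = 0.000000, Gamma_yxx = 0.694186, Gamma_yxy = 0.379121, Gamma_yyy = 0.000000; k1 = (-0.135889, 1.017193, -0.058877, 0.091989)
  k2: at (x, y) = (0.960351, -0.196600), (dx/dtau, dy/dtau) = (-0.141776, 1.026392); Gamma_xxx = 0.251621, Gamma_xxy = -0.201956, Gamma_xyy = 0.000000, Gamma_yxx = 0.690012, Gamma_yxy = 0.386595, Gamma_yyy = 0.000000; k2 = (-0.141776, 1.026392, -0.063834, 0.098644)
  k3: at (x, y) = (0.959762, -0.195680), (dx/dtau, dy/dtau) = (-0.142272, 1.027058); Gamma_xxx = 0.251624, Gamma_xxy = -0.202067, Gamma_xyy = 0.000000, Gamma_yxx = 0.690176, Gamma_yxy = 0.386666, Gamma_yyy = 0.000000; k3 = (-0.142272, 1.027058, -0.064146, 0.099030)
  k4: at (x, y) = (0.945485, -0.092908), (dx/dtau, dy/dtau) = (-0.148718, 1.037000); Gamma_xxx = 0.256135, Gamma_xxy = -0.207996, Gamma_xyy = 0.000000, Gamma_yxx = 0.685877, Gamma_yxy = 0.394608, Gamma_yyy = 0.000000; k4 = (-0.148718, 1.037000, -0.069819, 0.106543)
  Y <- Y + (h/6)(k1 + 2k2 + 2k3 + k4): x = 0.9455, y = -0.0929, dx/dtau = -0.1487, dy/dtau = 1.0370
step 3:
  k1: at (x, y) = (0.945516, -0.092950), (dx/dtau, dy/dtau) = (-0.148710, 1.036989); Gamma_xxx = 0.256135, Gamma_xxy = -0.207990, Gamma_xyy = 0.000000, Gamma_yxx = 0.685867, Gamma_yxy = 0.394604, Gamma_yyy = 0.000000; k1 = (-0.148710, 1.036989, -0.069813, 0.106537)
  k2: at (x, y) = (0.930645, 0.010749), (dx/dtau, dy/dtau) = (-0.155692, 1.047643); Gamma_xxx = 0.260919, Gamma_xxy = -0.214366, Gamma_xyy = 0.000000, Gamma_yxx = 0.681385, Gamma_yxy = 0.403044, Gamma_yyy = 0.000000; k2 = (-0.155692, 1.047643, -0.076255, 0.114964)
  k3: at (x, y) = (0.929947, 0.011815), (dx/dtau, dy/dtau) = (-0.156336, 1.048486); Gamma_xxx = 0.260925, Gamma_xxy = -0.214510, Gamma_xyy = 0.000000, Gamma_yxx = 0.681582, Gamma_yxy = 0.403137, Gamma_yyy = 0.000000; k3 = (-0.156336, 1.048486, -0.076701, 0.115503)
  k4: at (x, y) = (0.914249, 0.116748), (dx/dtau, dy/dtau) = (-0.164050, 1.060090); Gamma_xxx = 0.266016, Gamma_xxy = -0.221433, Gamma_xyy = 0.000000, Gamma_yxx = 0.676954, Gamma_yxy = 0.412159, Gamma_yyy = 0.000000; k4 = (-0.164050, 1.060090, -0.084177, 0.125137)
  Y <- Y + (h/6)(k1 + 2k2 + 2k3 + k4): x = 0.9143, y = 0.1167, dx/dtau = -0.1640, dy/dtau = 1.0601


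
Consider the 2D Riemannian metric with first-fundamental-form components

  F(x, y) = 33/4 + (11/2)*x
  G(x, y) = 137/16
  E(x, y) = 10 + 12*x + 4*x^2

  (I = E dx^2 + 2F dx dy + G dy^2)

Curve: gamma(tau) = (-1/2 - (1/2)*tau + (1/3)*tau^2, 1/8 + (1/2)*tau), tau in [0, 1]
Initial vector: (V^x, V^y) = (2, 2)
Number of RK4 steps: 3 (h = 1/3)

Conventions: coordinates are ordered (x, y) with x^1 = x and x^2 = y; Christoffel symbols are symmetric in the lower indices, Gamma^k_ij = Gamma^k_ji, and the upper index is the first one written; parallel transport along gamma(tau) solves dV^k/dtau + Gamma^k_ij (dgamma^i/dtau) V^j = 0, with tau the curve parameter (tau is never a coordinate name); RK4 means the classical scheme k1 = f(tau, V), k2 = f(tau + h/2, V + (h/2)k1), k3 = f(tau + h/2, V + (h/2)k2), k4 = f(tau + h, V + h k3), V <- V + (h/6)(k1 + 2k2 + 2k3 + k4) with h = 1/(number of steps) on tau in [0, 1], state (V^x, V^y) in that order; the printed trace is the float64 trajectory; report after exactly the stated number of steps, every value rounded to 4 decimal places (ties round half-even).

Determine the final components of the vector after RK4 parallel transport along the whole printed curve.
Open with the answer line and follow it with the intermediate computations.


Answer: V^x = 2.1050, V^y = 2.1579

gamma'(tau) = (-1/2 + (2/3)*tau, 1/2); f(tau, V)^k = -Gamma^k_ij(gamma(tau)) gamma'^i(tau) V^j; h = 1/3; intermediate values shown to 6 dp
curve data and Christoffel symbols at the stage parameters:
  tau = 0.000000: gamma = (-0.500000, 0.125000), gamma' = (-0.500000, 0.500000); Gamma_xxx = 0.318408, Gamma_xxy = 0.000000, Gamma_xyy = 0.000000, Gamma_yxx = 0.437811, Gamma_yxy = 0.000000, Gamma_yyy = 0.000000
  tau = 0.166667: gamma = (-0.574074, 0.208333), gamma' = (-0.388889, 0.500000); Gamma_xxx = 0.308852, Gamma_xxy = 0.000000, Gamma_xyy = 0.000000, Gamma_yxx = 0.458645, Gamma_yxy = 0.000000, Gamma_yyy = 0.000000
  tau = 0.333333: gamma = (-0.629630, 0.291667), gamma' = (-0.277778, 0.500000); Gamma_xxx = 0.300317, Gamma_xxy = 0.000000, Gamma_xyy = 0.000000, Gamma_yxx = 0.474437, Gamma_yxy = 0.000000, Gamma_yyy = 0.000000
  tau = 0.500000: gamma = (-0.666667, 0.375000), gamma' = (-0.166667, 0.500000); Gamma_xxx = 0.293938, Gamma_xxy = 0.000000, Gamma_xyy = 0.000000, Gamma_yxx = 0.484997, Gamma_yxy = 0.000000, Gamma_yyy = 0.000000
  tau = 0.666667: gamma = (-0.685185, 0.458333), gamma' = (-0.055556, 0.500000); Gamma_xxx = 0.290533, Gamma_xxy = 0.000000, Gamma_xyy = 0.000000, Gamma_yxx = 0.490275, Gamma_yxy = 0.000000, Gamma_yyy = 0.000000
  tau = 0.833333: gamma = (-0.685185, 0.541667), gamma' = (0.055556, 0.500000); Gamma_xxx = 0.290533, Gamma_xxy = 0.000000, Gamma_xyy = 0.000000, Gamma_yxx = 0.490275, Gamma_yxy = 0.000000, Gamma_yyy = 0.000000
  tau = 1.000000: gamma = (-0.666667, 0.625000), gamma' = (0.166667, 0.500000); Gamma_xxx = 0.293938, Gamma_xxy = 0.000000, Gamma_xyy = 0.000000, Gamma_yxx = 0.484997, Gamma_yxy = 0.000000, Gamma_yyy = 0.000000
step 0: V^x = 2.0000, V^y = 2.0000
step 1: k1 = (0.318408, 0.437811), k2 = (0.246592, 0.366189), k3 = (0.245154, 0.364054), k4 = (0.173660, 0.274346); V <- V + (h/6)(k1 + 2k2 + 2k3 + k4): V^x = 2.0820, V^y = 2.1207
step 2: k1 = (0.173681, 0.274380), k2 = (0.103413, 0.170632), k3 = (0.102839, 0.169685), k4 = (0.034158, 0.057642); V <- V + (h/6)(k1 + 2k2 + 2k3 + k4): V^x = 2.1164, V^y = 2.1770
step 3: k1 = (0.034161, 0.057647), k2 = (-0.034253, -0.057802), k3 = (-0.034069, -0.057491), k4 = (-0.103127, -0.170160); V <- V + (h/6)(k1 + 2k2 + 2k3 + k4): V^x = 2.1050, V^y = 2.1579


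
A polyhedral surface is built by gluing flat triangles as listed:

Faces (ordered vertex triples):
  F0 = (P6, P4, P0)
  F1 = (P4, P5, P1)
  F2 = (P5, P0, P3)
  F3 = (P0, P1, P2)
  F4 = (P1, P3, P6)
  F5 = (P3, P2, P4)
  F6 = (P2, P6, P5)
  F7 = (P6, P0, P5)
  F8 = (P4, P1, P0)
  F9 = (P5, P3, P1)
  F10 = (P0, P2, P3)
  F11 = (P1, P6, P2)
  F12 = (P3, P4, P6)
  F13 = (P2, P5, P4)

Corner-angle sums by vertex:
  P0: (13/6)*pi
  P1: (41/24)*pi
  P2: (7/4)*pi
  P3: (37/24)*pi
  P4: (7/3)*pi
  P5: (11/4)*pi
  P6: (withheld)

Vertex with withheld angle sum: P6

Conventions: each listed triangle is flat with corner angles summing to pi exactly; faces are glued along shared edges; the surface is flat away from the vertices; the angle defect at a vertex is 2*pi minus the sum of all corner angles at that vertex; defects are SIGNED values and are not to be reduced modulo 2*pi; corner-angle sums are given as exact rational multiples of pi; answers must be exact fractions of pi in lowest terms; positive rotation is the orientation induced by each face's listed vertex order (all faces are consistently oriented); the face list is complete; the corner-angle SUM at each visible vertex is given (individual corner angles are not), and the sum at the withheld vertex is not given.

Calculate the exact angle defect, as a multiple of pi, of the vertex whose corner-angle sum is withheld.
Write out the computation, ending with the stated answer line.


V = 7, E = 21, F = 14; chi = V - E + F = 0
Gauss-Bonnet: total defect = 2*pi*chi = 0; visible defects sum to -pi/4

Answer: defect(P6) = pi/4


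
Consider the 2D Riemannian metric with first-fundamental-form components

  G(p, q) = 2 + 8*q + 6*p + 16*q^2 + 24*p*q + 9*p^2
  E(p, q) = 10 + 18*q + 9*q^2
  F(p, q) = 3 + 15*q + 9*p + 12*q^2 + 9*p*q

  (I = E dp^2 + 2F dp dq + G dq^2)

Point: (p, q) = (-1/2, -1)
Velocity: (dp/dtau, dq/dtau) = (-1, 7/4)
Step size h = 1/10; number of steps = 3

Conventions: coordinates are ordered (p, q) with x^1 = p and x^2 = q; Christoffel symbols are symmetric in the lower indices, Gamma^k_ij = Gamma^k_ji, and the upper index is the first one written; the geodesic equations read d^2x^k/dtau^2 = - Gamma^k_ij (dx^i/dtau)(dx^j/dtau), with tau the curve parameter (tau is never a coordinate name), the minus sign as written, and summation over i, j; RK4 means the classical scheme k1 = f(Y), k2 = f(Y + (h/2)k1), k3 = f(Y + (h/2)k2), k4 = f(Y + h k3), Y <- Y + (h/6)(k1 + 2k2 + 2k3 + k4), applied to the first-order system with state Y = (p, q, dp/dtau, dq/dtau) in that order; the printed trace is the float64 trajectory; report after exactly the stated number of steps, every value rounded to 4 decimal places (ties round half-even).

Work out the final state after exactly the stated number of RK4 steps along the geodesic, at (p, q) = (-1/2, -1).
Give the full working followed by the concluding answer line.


f(Y) = (dp/dtau, dq/dtau, -Gamma^p_ij Y'^i Y'^j, -Gamma^q_ij Y'^i Y'^j) with the Gammas evaluated at the stage position; h = 0.100000; intermediate values shown to 6 dp
step 0: p = -0.5000, q = -1.0000, dp/dtau = -1.0000, dq/dtau = 1.7500
step 1:
  k1: at (p, q) = (-0.500000, -1.000000), (dp/dtau, dq/dtau) = (-1.000000, 1.750000); Gamma_ppp = 0.000000, Gamma_ppq = 0.000000, Gamma_pqq = 0.000000, Gamma_qpp = 0.000000, Gamma_qpq = -0.635294, Gamma_qqq = -0.847059; k1 = (-1.000000, 1.750000, 0.000000, 0.370588)
  k2: at (p, q) = (-0.550000, -0.912500), (dp/dtau, dq/dtau) = (-1.000000, 1.768529); Gamma_ppp = 0.000000, Gamma_ppq = 0.040263, Gamma_pqq = 0.053684, Gamma_qpp = 0.000000, Gamma_qpq = -0.659546, Gamma_qqq = -0.879395; k2 = (-1.000000, 1.768529, -0.025495, 0.417626)
  k3: at (p, q) = (-0.550000, -0.911574), (dp/dtau, dq/dtau) = (-1.001275, 1.770881); Gamma_ppp = 0.000000, Gamma_ppq = 0.040753, Gamma_pqq = 0.054337, Gamma_qpp = 0.000000, Gamma_qpq = -0.660003, Gamma_qqq = -0.880004; k3 = (-1.001275, 1.770881, -0.025881, 0.419157)
  k4: at (p, q) = (-0.600127, -0.822912), (dp/dtau, dq/dtau) = (-1.002588, 1.791916); Gamma_ppp = 0.000000, Gamma_ppq = 0.088412, Gamma_pqq = 0.117882, Gamma_qpp = 0.000000, Gamma_qpq = -0.680985, Gamma_qqq = -0.907981; k4 = (-1.002588, 1.791916, -0.060843, 0.468638)
  Y <- Y + (h/6)(k1 + 2k2 + 2k3 + k4): p = -0.6001, q = -0.8230, dp/dtau = -1.0027, dq/dtau = 1.7919
step 2:
  k1: at (p, q) = (-0.600086, -0.822988), (dp/dtau, dq/dtau) = (-1.002727, 1.791880); Gamma_ppp = 0.000000, Gamma_ppq = 0.088368, Gamma_pqq = 0.117824, Gamma_qpp = 0.000000, Gamma_qpq = -0.680969, Gamma_qqq = -0.907959; k1 = (-1.002727, 1.791880, -0.060760, 0.468221)
  k2: at (p, q) = (-0.650222, -0.733394), (dp/dtau, dq/dtau) = (-1.005765, 1.815291); Gamma_ppp = 0.000000, Gamma_ppq = 0.143448, Gamma_pqq = 0.191264, Gamma_qpp = 0.000000, Gamma_qpq = -0.696640, Gamma_qqq = -0.928853; k2 = (-1.005765, 1.815291, -0.106467, 0.517044)
  k3: at (p, q) = (-0.650374, -0.732223), (dp/dtau, dq/dtau) = (-1.008050, 1.817732); Gamma_ppp = 0.000000, Gamma_ppq = 0.144312, Gamma_pqq = 0.192416, Gamma_qpp = 0.000000, Gamma_qpq = -0.697015, Gamma_qqq = -0.929353; k3 = (-1.008050, 1.817732, -0.106907, 0.516351)
  k4: at (p, q) = (-0.700891, -0.641215), (dp/dtau, dq/dtau) = (-1.013417, 1.843515); Gamma_ppp = 0.000000, Gamma_ppq = 0.206868, Gamma_pqq = 0.275824, Gamma_qpp = 0.000000, Gamma_qpq = -0.704873, Gamma_qqq = -0.939831; k4 = (-1.013417, 1.843515, -0.164439, 0.560301)
  Y <- Y + (h/6)(k1 + 2k2 + 2k3 + k4): p = -0.7008, q = -0.6413, dp/dtau = -1.0136, dq/dtau = 1.8435
step 3:
  k1: at (p, q) = (-0.700815, -0.641297), (dp/dtau, dq/dtau) = (-1.013592, 1.843468); Gamma_ppp = 0.000000, Gamma_ppq = 0.206817, Gamma_pqq = 0.275757, Gamma_qpp = 0.000000, Gamma_qpq = -0.704883, Gamma_qqq = -0.939844; k1 = (-1.013592, 1.843468, -0.164237, 0.559759)
  k2: at (p, q) = (-0.751495, -0.549124), (dp/dtau, dq/dtau) = (-1.021804, 1.871456); Gamma_ppp = 0.000000, Gamma_ppq = 0.275319, Gamma_pqq = 0.367092, Gamma_qpp = 0.000000, Gamma_qpq = -0.702424, Gamma_qqq = -0.936566; k2 = (-1.021804, 1.871456, -0.232720, 0.593742)
  k3: at (p, q) = (-0.751905, -0.547724), (dp/dtau, dq/dtau) = (-1.025228, 1.873156); Gamma_ppp = 0.000000, Gamma_ppq = 0.276525, Gamma_pqq = 0.368700, Gamma_qpp = 0.000000, Gamma_qpq = -0.702429, Gamma_qqq = -0.936572; k3 = (-1.025228, 1.873156, -0.231578, 0.588255)
  k4: at (p, q) = (-0.803338, -0.453981), (dp/dtau, dq/dtau) = (-1.036750, 1.902294); Gamma_ppp = 0.000000, Gamma_ppq = 0.348772, Gamma_pqq = 0.465029, Gamma_qpp = 0.000000, Gamma_qpq = -0.686861, Gamma_qqq = -0.915815; k4 = (-1.036750, 1.902294, -0.307113, 0.604820)
  Y <- Y + (h/6)(k1 + 2k2 + 2k3 + k4): p = -0.8032, q = -0.4540, dp/dtau = -1.0369, dq/dtau = 1.9023

Answer: p = -0.8032, q = -0.4540, dp/dtau = -1.0369, dq/dtau = 1.9023


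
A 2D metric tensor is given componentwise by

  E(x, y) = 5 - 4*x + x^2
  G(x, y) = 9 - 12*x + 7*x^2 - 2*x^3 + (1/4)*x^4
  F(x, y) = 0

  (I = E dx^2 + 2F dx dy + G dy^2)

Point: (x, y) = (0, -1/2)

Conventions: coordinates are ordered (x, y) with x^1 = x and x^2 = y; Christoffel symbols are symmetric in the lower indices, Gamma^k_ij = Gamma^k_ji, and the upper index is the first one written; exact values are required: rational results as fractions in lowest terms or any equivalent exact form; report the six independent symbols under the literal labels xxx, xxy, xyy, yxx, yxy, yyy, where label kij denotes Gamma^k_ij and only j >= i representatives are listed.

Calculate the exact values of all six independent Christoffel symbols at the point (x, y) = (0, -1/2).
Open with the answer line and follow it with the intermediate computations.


Answer: Gamma_xxx = -2/5, Gamma_xxy = 0, Gamma_xyy = 6/5, Gamma_yxx = 0, Gamma_yxy = -2/3, Gamma_yyy = 0

E = 5, F = 0, G = 9 at the point
E_x = -4, E_y = 0, F_x = 0, F_y = 0, G_x = -12, G_y = 0
EG - F^2 = 45;  g^inv = (1/45) * [[9, 0], [0, 5]]
first-kind symbols [ij,l] = (1/2)(d_i g_jl + d_j g_il - d_l g_ij): [xx,x] = E_x/2 = -2, [xx,y] = F_x - E_y/2 = 0, [xy,x] = E_y/2 = 0, [xy,y] = G_x/2 = -6, [yy,x] = F_y - G_x/2 = 6, [yy,y] = G_y/2 = 0
Gamma^x_ij = (G*[ij,x] - F*[ij,y])/(EG - F^2), Gamma^y_ij = (E*[ij,y] - F*[ij,x])/(EG - F^2)
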